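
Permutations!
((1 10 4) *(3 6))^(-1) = ((1 10 4)(3 6))^(-1) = (1 4 10)(3 6)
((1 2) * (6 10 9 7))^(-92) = ((1 2)(6 10 9 7))^(-92) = (10)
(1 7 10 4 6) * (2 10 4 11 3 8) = (1 7 4 6)(2 10 11 3 8) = [0, 7, 10, 8, 6, 5, 1, 4, 2, 9, 11, 3]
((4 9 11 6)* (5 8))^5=((4 9 11 6)(5 8))^5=(4 9 11 6)(5 8)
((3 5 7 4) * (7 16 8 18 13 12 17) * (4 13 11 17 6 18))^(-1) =((3 5 16 8 4)(6 18 11 17 7 13 12))^(-1) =(3 4 8 16 5)(6 12 13 7 17 11 18)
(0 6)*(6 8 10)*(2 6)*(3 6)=(0 8 10 2 3 6)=[8, 1, 3, 6, 4, 5, 0, 7, 10, 9, 2]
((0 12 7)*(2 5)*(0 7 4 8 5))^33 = (0 8)(2 4)(5 12)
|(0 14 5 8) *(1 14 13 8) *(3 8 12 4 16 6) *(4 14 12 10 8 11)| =20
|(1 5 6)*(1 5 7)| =|(1 7)(5 6)| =2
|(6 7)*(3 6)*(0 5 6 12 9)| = 7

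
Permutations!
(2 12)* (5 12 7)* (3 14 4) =[0, 1, 7, 14, 3, 12, 6, 5, 8, 9, 10, 11, 2, 13, 4] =(2 7 5 12)(3 14 4)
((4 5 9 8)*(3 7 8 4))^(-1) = (3 8 7)(4 9 5)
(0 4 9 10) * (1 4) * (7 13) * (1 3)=(0 3 1 4 9 10)(7 13)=[3, 4, 2, 1, 9, 5, 6, 13, 8, 10, 0, 11, 12, 7]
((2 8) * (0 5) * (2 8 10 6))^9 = (10)(0 5)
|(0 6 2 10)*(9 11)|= 4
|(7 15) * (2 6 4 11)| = 4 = |(2 6 4 11)(7 15)|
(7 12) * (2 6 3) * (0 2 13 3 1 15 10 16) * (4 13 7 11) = (0 2 6 1 15 10 16)(3 7 12 11 4 13) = [2, 15, 6, 7, 13, 5, 1, 12, 8, 9, 16, 4, 11, 3, 14, 10, 0]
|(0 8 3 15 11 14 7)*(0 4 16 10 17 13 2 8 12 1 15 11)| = |(0 12 1 15)(2 8 3 11 14 7 4 16 10 17 13)| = 44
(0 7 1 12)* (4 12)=(0 7 1 4 12)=[7, 4, 2, 3, 12, 5, 6, 1, 8, 9, 10, 11, 0]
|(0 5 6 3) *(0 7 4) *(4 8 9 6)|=15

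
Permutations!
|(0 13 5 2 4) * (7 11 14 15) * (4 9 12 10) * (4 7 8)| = |(0 13 5 2 9 12 10 7 11 14 15 8 4)| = 13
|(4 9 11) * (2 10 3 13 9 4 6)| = 7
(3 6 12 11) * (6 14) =(3 14 6 12 11) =[0, 1, 2, 14, 4, 5, 12, 7, 8, 9, 10, 3, 11, 13, 6]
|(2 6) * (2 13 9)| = 4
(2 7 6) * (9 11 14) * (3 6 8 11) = (2 7 8 11 14 9 3 6) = [0, 1, 7, 6, 4, 5, 2, 8, 11, 3, 10, 14, 12, 13, 9]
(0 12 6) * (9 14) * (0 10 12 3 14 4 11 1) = (0 3 14 9 4 11 1)(6 10 12) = [3, 0, 2, 14, 11, 5, 10, 7, 8, 4, 12, 1, 6, 13, 9]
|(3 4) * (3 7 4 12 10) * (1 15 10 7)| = 7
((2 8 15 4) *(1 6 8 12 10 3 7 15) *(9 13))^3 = (2 3 4 10 15 12 7)(9 13)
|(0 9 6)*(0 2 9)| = 3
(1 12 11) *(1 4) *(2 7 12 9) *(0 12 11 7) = [12, 9, 0, 3, 1, 5, 6, 11, 8, 2, 10, 4, 7] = (0 12 7 11 4 1 9 2)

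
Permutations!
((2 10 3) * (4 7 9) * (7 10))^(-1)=((2 7 9 4 10 3))^(-1)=(2 3 10 4 9 7)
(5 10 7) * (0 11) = [11, 1, 2, 3, 4, 10, 6, 5, 8, 9, 7, 0] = (0 11)(5 10 7)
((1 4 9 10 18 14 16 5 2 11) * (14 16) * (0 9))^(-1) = (0 4 1 11 2 5 16 18 10 9)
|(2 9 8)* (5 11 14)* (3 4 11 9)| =8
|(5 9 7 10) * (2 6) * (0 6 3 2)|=|(0 6)(2 3)(5 9 7 10)|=4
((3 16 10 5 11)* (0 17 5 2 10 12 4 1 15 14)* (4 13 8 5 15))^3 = (0 14 15 17)(1 4)(2 10)(3 13 11 12 5 16 8)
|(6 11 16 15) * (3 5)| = 4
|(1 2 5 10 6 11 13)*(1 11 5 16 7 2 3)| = |(1 3)(2 16 7)(5 10 6)(11 13)| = 6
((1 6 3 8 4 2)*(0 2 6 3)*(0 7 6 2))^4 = ((1 3 8 4 2)(6 7))^4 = (1 2 4 8 3)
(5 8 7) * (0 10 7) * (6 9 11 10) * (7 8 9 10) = [6, 1, 2, 3, 4, 9, 10, 5, 0, 11, 8, 7] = (0 6 10 8)(5 9 11 7)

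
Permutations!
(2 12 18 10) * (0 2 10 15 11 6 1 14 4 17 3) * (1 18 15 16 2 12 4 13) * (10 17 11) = (0 12 15 10 17 3)(1 14 13)(2 4 11 6 18 16) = [12, 14, 4, 0, 11, 5, 18, 7, 8, 9, 17, 6, 15, 1, 13, 10, 2, 3, 16]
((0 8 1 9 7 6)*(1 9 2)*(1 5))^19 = (0 6 7 9 8)(1 2 5)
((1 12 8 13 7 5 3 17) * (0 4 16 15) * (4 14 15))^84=((0 14 15)(1 12 8 13 7 5 3 17)(4 16))^84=(1 7)(3 8)(5 12)(13 17)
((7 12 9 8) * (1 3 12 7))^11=((1 3 12 9 8))^11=(1 3 12 9 8)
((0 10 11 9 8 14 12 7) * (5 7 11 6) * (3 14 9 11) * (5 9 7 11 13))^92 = ((0 10 6 9 8 7)(3 14 12)(5 11 13))^92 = (0 6 8)(3 12 14)(5 13 11)(7 10 9)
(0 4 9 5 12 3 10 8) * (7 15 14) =(0 4 9 5 12 3 10 8)(7 15 14) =[4, 1, 2, 10, 9, 12, 6, 15, 0, 5, 8, 11, 3, 13, 7, 14]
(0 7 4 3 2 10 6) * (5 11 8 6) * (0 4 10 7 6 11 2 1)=(0 6 4 3 1)(2 7 10 5)(8 11)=[6, 0, 7, 1, 3, 2, 4, 10, 11, 9, 5, 8]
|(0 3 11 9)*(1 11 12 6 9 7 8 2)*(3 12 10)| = 20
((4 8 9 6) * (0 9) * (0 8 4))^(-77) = (0 9 6)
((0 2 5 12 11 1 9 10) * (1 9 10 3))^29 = ((0 2 5 12 11 9 3 1 10))^29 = (0 5 11 3 10 2 12 9 1)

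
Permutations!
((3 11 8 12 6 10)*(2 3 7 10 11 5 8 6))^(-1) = (2 12 8 5 3)(6 11)(7 10)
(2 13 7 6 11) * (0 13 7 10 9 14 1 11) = (0 13 10 9 14 1 11 2 7 6) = [13, 11, 7, 3, 4, 5, 0, 6, 8, 14, 9, 2, 12, 10, 1]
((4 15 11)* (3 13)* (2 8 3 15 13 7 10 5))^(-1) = (2 5 10 7 3 8)(4 11 15 13)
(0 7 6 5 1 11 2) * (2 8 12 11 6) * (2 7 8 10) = (0 8 12 11 10 2)(1 6 5) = [8, 6, 0, 3, 4, 1, 5, 7, 12, 9, 2, 10, 11]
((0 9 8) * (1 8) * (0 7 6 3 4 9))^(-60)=((1 8 7 6 3 4 9))^(-60)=(1 6 9 7 4 8 3)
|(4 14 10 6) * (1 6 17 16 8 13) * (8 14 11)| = 12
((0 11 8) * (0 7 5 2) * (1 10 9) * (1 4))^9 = (0 7)(1 10 9 4)(2 8)(5 11)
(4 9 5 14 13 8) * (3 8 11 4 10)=(3 8 10)(4 9 5 14 13 11)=[0, 1, 2, 8, 9, 14, 6, 7, 10, 5, 3, 4, 12, 11, 13]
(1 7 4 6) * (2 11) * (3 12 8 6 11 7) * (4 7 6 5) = (1 3 12 8 5 4 11 2 6) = [0, 3, 6, 12, 11, 4, 1, 7, 5, 9, 10, 2, 8]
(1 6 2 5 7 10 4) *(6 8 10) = [0, 8, 5, 3, 1, 7, 2, 6, 10, 9, 4] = (1 8 10 4)(2 5 7 6)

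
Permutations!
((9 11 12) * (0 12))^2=((0 12 9 11))^2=(0 9)(11 12)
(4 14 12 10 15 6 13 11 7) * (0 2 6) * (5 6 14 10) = (0 2 14 12 5 6 13 11 7 4 10 15) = [2, 1, 14, 3, 10, 6, 13, 4, 8, 9, 15, 7, 5, 11, 12, 0]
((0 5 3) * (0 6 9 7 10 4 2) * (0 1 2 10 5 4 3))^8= (10)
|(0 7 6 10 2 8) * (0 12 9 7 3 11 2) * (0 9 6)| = |(0 3 11 2 8 12 6 10 9 7)| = 10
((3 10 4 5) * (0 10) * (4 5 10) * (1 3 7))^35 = ((0 4 10 5 7 1 3))^35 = (10)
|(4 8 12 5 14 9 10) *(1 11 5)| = |(1 11 5 14 9 10 4 8 12)| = 9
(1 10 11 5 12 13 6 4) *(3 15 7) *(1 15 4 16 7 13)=(1 10 11 5 12)(3 4 15 13 6 16 7)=[0, 10, 2, 4, 15, 12, 16, 3, 8, 9, 11, 5, 1, 6, 14, 13, 7]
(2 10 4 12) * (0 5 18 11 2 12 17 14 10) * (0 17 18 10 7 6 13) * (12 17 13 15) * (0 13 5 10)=(0 10 4 18 11 2 5)(6 15 12 17 14 7)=[10, 1, 5, 3, 18, 0, 15, 6, 8, 9, 4, 2, 17, 13, 7, 12, 16, 14, 11]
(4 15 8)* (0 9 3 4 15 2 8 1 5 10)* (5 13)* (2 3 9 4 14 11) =(0 4 3 14 11 2 8 15 1 13 5 10) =[4, 13, 8, 14, 3, 10, 6, 7, 15, 9, 0, 2, 12, 5, 11, 1]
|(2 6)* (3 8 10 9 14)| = 10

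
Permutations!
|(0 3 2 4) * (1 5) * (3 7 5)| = |(0 7 5 1 3 2 4)| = 7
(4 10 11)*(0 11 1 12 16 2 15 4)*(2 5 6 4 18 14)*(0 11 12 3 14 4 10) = [12, 3, 15, 14, 0, 6, 10, 7, 8, 9, 1, 11, 16, 13, 2, 18, 5, 17, 4] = (0 12 16 5 6 10 1 3 14 2 15 18 4)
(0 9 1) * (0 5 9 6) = [6, 5, 2, 3, 4, 9, 0, 7, 8, 1] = (0 6)(1 5 9)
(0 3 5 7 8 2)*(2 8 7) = (8)(0 3 5 2) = [3, 1, 0, 5, 4, 2, 6, 7, 8]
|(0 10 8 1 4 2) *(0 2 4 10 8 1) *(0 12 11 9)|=|(0 8 12 11 9)(1 10)|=10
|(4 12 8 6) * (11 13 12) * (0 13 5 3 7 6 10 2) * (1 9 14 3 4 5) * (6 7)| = |(0 13 12 8 10 2)(1 9 14 3 6 5 4 11)| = 24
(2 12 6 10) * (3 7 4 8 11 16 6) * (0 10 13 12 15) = (0 10 2 15)(3 7 4 8 11 16 6 13 12) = [10, 1, 15, 7, 8, 5, 13, 4, 11, 9, 2, 16, 3, 12, 14, 0, 6]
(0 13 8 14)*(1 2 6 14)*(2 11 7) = (0 13 8 1 11 7 2 6 14) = [13, 11, 6, 3, 4, 5, 14, 2, 1, 9, 10, 7, 12, 8, 0]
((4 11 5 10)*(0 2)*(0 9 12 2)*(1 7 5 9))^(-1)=(1 2 12 9 11 4 10 5 7)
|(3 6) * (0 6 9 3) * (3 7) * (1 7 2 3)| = 6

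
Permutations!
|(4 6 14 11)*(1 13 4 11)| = |(1 13 4 6 14)| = 5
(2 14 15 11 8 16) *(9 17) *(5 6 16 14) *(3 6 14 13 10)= (2 5 14 15 11 8 13 10 3 6 16)(9 17)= [0, 1, 5, 6, 4, 14, 16, 7, 13, 17, 3, 8, 12, 10, 15, 11, 2, 9]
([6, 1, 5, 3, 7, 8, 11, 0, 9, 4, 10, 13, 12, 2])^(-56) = (0 2 4 11 8)(5 7 13 9 6)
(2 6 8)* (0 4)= (0 4)(2 6 8)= [4, 1, 6, 3, 0, 5, 8, 7, 2]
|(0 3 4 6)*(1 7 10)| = |(0 3 4 6)(1 7 10)| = 12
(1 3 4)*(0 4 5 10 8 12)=(0 4 1 3 5 10 8 12)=[4, 3, 2, 5, 1, 10, 6, 7, 12, 9, 8, 11, 0]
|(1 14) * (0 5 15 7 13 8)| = |(0 5 15 7 13 8)(1 14)| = 6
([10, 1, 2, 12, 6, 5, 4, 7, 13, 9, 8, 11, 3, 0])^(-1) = (0 13 8 10)(3 12)(4 6)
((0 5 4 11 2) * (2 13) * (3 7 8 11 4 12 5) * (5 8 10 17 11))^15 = ((0 3 7 10 17 11 13 2)(5 12 8))^15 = (0 2 13 11 17 10 7 3)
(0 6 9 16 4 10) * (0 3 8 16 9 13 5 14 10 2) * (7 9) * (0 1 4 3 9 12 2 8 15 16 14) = (0 6 13 5)(1 4 8 14 10 9 7 12 2)(3 15 16) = [6, 4, 1, 15, 8, 0, 13, 12, 14, 7, 9, 11, 2, 5, 10, 16, 3]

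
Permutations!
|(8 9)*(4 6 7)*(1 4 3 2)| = 6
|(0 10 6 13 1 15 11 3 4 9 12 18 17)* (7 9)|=|(0 10 6 13 1 15 11 3 4 7 9 12 18 17)|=14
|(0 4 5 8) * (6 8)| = 5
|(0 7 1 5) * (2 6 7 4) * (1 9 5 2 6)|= 6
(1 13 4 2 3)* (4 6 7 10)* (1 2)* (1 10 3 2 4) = (1 13 6 7 3 4 10) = [0, 13, 2, 4, 10, 5, 7, 3, 8, 9, 1, 11, 12, 6]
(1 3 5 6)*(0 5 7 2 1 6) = (0 5)(1 3 7 2) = [5, 3, 1, 7, 4, 0, 6, 2]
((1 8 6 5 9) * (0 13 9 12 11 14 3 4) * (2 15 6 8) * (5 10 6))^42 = (0 5)(1 14)(2 3)(4 15)(9 11)(12 13)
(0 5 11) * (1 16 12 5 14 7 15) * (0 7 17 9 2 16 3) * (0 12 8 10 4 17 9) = (0 14 9 2 16 8 10 4 17)(1 3 12 5 11 7 15) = [14, 3, 16, 12, 17, 11, 6, 15, 10, 2, 4, 7, 5, 13, 9, 1, 8, 0]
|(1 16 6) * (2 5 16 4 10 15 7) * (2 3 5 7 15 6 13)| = |(1 4 10 6)(2 7 3 5 16 13)| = 12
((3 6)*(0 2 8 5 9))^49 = ((0 2 8 5 9)(3 6))^49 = (0 9 5 8 2)(3 6)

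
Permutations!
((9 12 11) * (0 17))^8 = ((0 17)(9 12 11))^8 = (17)(9 11 12)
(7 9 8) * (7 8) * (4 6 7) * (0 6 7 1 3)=[6, 3, 2, 0, 7, 5, 1, 9, 8, 4]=(0 6 1 3)(4 7 9)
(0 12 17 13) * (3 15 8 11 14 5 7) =(0 12 17 13)(3 15 8 11 14 5 7) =[12, 1, 2, 15, 4, 7, 6, 3, 11, 9, 10, 14, 17, 0, 5, 8, 16, 13]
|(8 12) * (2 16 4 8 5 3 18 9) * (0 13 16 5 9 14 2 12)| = 10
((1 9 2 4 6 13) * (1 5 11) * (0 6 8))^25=((0 6 13 5 11 1 9 2 4 8))^25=(0 1)(2 13)(4 5)(6 9)(8 11)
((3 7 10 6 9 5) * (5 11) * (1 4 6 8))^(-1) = (1 8 10 7 3 5 11 9 6 4)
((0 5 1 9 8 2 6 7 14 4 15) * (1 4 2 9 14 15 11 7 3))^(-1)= ((0 5 4 11 7 15)(1 14 2 6 3)(8 9))^(-1)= (0 15 7 11 4 5)(1 3 6 2 14)(8 9)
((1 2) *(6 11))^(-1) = (1 2)(6 11)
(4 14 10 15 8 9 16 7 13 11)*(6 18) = (4 14 10 15 8 9 16 7 13 11)(6 18) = [0, 1, 2, 3, 14, 5, 18, 13, 9, 16, 15, 4, 12, 11, 10, 8, 7, 17, 6]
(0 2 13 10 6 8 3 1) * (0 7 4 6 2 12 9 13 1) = [12, 7, 1, 0, 6, 5, 8, 4, 3, 13, 2, 11, 9, 10] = (0 12 9 13 10 2 1 7 4 6 8 3)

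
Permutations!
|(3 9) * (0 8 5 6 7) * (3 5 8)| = 6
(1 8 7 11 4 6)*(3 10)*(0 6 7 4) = [6, 8, 2, 10, 7, 5, 1, 11, 4, 9, 3, 0] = (0 6 1 8 4 7 11)(3 10)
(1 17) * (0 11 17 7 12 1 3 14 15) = (0 11 17 3 14 15)(1 7 12) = [11, 7, 2, 14, 4, 5, 6, 12, 8, 9, 10, 17, 1, 13, 15, 0, 16, 3]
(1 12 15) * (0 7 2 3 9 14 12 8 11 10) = (0 7 2 3 9 14 12 15 1 8 11 10) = [7, 8, 3, 9, 4, 5, 6, 2, 11, 14, 0, 10, 15, 13, 12, 1]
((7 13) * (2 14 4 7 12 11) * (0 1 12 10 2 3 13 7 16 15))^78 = ((0 1 12 11 3 13 10 2 14 4 16 15))^78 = (0 10)(1 2)(3 16)(4 11)(12 14)(13 15)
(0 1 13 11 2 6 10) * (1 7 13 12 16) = [7, 12, 6, 3, 4, 5, 10, 13, 8, 9, 0, 2, 16, 11, 14, 15, 1] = (0 7 13 11 2 6 10)(1 12 16)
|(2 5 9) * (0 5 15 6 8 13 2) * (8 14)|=6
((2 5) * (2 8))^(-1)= (2 8 5)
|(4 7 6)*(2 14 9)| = 3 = |(2 14 9)(4 7 6)|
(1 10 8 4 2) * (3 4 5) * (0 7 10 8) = (0 7 10)(1 8 5 3 4 2) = [7, 8, 1, 4, 2, 3, 6, 10, 5, 9, 0]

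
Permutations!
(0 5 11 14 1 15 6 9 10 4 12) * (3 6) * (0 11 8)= (0 5 8)(1 15 3 6 9 10 4 12 11 14)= [5, 15, 2, 6, 12, 8, 9, 7, 0, 10, 4, 14, 11, 13, 1, 3]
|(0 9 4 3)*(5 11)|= 4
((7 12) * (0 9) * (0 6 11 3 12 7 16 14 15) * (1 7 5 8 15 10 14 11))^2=((0 9 6 1 7 5 8 15)(3 12 16 11)(10 14))^2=(0 6 7 8)(1 5 15 9)(3 16)(11 12)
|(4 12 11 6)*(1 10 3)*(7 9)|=12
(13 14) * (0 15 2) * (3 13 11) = [15, 1, 0, 13, 4, 5, 6, 7, 8, 9, 10, 3, 12, 14, 11, 2] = (0 15 2)(3 13 14 11)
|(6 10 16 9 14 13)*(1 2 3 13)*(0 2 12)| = |(0 2 3 13 6 10 16 9 14 1 12)| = 11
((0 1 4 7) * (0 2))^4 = ((0 1 4 7 2))^4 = (0 2 7 4 1)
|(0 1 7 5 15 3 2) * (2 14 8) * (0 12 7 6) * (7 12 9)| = |(0 1 6)(2 9 7 5 15 3 14 8)| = 24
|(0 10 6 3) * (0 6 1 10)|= 2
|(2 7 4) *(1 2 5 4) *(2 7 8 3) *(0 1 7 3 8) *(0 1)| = |(8)(1 3 2)(4 5)| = 6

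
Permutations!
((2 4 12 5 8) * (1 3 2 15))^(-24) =(15)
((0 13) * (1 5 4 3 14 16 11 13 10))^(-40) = (16) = ((0 10 1 5 4 3 14 16 11 13))^(-40)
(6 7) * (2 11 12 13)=[0, 1, 11, 3, 4, 5, 7, 6, 8, 9, 10, 12, 13, 2]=(2 11 12 13)(6 7)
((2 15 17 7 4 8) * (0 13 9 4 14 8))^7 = ((0 13 9 4)(2 15 17 7 14 8))^7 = (0 4 9 13)(2 15 17 7 14 8)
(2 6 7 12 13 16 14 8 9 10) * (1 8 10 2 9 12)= (1 8 12 13 16 14 10 9 2 6 7)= [0, 8, 6, 3, 4, 5, 7, 1, 12, 2, 9, 11, 13, 16, 10, 15, 14]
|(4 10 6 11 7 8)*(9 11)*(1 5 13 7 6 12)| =|(1 5 13 7 8 4 10 12)(6 9 11)| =24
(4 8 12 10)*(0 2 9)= (0 2 9)(4 8 12 10)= [2, 1, 9, 3, 8, 5, 6, 7, 12, 0, 4, 11, 10]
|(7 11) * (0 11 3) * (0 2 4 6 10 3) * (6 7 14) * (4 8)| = |(0 11 14 6 10 3 2 8 4 7)| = 10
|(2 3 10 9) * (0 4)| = |(0 4)(2 3 10 9)| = 4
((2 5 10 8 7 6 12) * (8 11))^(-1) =(2 12 6 7 8 11 10 5)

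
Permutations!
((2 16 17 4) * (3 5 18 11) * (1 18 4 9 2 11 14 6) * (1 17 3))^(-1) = (1 11 4 5 3 16 2 9 17 6 14 18)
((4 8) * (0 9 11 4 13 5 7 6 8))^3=((0 9 11 4)(5 7 6 8 13))^3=(0 4 11 9)(5 8 7 13 6)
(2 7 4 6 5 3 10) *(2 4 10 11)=(2 7 10 4 6 5 3 11)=[0, 1, 7, 11, 6, 3, 5, 10, 8, 9, 4, 2]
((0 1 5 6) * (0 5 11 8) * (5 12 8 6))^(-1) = (0 8 12 6 11 1)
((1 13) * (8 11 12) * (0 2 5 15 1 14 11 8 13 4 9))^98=((0 2 5 15 1 4 9)(11 12 13 14))^98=(15)(11 13)(12 14)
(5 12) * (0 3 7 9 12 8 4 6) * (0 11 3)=(3 7 9 12 5 8 4 6 11)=[0, 1, 2, 7, 6, 8, 11, 9, 4, 12, 10, 3, 5]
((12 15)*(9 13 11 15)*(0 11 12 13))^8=(0 15 12)(9 11 13)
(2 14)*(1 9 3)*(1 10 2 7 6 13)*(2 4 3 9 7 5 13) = (1 7 6 2 14 5 13)(3 10 4) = [0, 7, 14, 10, 3, 13, 2, 6, 8, 9, 4, 11, 12, 1, 5]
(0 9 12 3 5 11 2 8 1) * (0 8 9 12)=(0 12 3 5 11 2 9)(1 8)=[12, 8, 9, 5, 4, 11, 6, 7, 1, 0, 10, 2, 3]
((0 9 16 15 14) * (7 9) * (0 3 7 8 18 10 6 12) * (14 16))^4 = (0 6 18)(8 12 10)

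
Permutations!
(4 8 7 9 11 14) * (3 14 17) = (3 14 4 8 7 9 11 17) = [0, 1, 2, 14, 8, 5, 6, 9, 7, 11, 10, 17, 12, 13, 4, 15, 16, 3]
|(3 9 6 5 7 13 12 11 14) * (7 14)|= 20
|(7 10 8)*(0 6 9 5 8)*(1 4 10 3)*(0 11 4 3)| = 6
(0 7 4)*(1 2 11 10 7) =(0 1 2 11 10 7 4) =[1, 2, 11, 3, 0, 5, 6, 4, 8, 9, 7, 10]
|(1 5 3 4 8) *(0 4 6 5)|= |(0 4 8 1)(3 6 5)|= 12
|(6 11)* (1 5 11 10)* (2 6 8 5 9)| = |(1 9 2 6 10)(5 11 8)| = 15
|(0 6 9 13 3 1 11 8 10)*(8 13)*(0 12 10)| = 4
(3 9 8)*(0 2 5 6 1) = [2, 0, 5, 9, 4, 6, 1, 7, 3, 8] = (0 2 5 6 1)(3 9 8)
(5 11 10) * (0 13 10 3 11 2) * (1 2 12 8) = (0 13 10 5 12 8 1 2)(3 11) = [13, 2, 0, 11, 4, 12, 6, 7, 1, 9, 5, 3, 8, 10]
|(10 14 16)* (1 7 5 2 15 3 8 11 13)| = 9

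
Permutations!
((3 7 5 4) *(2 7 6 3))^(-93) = (2 4 5 7)(3 6)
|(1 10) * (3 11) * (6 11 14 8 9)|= |(1 10)(3 14 8 9 6 11)|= 6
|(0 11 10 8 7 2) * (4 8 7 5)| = |(0 11 10 7 2)(4 8 5)| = 15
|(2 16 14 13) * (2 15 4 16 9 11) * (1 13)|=|(1 13 15 4 16 14)(2 9 11)|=6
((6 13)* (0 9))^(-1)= ((0 9)(6 13))^(-1)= (0 9)(6 13)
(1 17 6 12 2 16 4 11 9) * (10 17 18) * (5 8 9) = [0, 18, 16, 3, 11, 8, 12, 7, 9, 1, 17, 5, 2, 13, 14, 15, 4, 6, 10] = (1 18 10 17 6 12 2 16 4 11 5 8 9)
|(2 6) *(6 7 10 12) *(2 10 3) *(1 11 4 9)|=|(1 11 4 9)(2 7 3)(6 10 12)|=12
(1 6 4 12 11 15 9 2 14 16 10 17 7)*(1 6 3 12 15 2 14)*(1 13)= (1 3 12 11 2 13)(4 15 9 14 16 10 17 7 6)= [0, 3, 13, 12, 15, 5, 4, 6, 8, 14, 17, 2, 11, 1, 16, 9, 10, 7]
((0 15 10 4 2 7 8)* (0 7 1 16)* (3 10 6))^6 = ((0 15 6 3 10 4 2 1 16)(7 8))^6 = (0 2 3)(1 10 15)(4 6 16)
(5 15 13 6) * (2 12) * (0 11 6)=(0 11 6 5 15 13)(2 12)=[11, 1, 12, 3, 4, 15, 5, 7, 8, 9, 10, 6, 2, 0, 14, 13]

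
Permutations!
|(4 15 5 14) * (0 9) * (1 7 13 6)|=|(0 9)(1 7 13 6)(4 15 5 14)|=4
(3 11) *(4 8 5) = (3 11)(4 8 5) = [0, 1, 2, 11, 8, 4, 6, 7, 5, 9, 10, 3]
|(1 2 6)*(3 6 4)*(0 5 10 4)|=|(0 5 10 4 3 6 1 2)|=8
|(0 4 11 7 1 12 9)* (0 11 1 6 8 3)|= |(0 4 1 12 9 11 7 6 8 3)|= 10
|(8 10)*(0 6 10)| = 4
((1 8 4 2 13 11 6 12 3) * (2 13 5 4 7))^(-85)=(1 2 13 12 8 5 11 3 7 4 6)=((1 8 7 2 5 4 13 11 6 12 3))^(-85)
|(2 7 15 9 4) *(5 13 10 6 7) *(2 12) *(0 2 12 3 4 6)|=20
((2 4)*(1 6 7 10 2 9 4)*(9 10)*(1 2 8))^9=(1 7 4 8 6 9 10)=((1 6 7 9 4 10 8))^9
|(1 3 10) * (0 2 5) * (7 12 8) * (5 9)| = 12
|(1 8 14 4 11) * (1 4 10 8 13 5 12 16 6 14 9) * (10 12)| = 12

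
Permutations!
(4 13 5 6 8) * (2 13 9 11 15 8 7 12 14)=[0, 1, 13, 3, 9, 6, 7, 12, 4, 11, 10, 15, 14, 5, 2, 8]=(2 13 5 6 7 12 14)(4 9 11 15 8)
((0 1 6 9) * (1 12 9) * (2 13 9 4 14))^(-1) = ((0 12 4 14 2 13 9)(1 6))^(-1) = (0 9 13 2 14 4 12)(1 6)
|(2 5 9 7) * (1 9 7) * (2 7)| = 2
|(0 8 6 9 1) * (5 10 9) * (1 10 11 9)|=8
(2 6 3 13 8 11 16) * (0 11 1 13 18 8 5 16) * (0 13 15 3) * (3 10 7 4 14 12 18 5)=(0 11 13 3 5 16 2 6)(1 15 10 7 4 14 12 18 8)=[11, 15, 6, 5, 14, 16, 0, 4, 1, 9, 7, 13, 18, 3, 12, 10, 2, 17, 8]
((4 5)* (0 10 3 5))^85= ((0 10 3 5 4))^85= (10)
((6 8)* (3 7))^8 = ((3 7)(6 8))^8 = (8)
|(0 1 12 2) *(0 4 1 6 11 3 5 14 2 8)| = 11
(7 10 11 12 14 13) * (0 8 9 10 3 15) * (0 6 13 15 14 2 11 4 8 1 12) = (0 1 12 2 11)(3 14 15 6 13 7)(4 8 9 10) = [1, 12, 11, 14, 8, 5, 13, 3, 9, 10, 4, 0, 2, 7, 15, 6]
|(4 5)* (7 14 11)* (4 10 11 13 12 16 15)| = |(4 5 10 11 7 14 13 12 16 15)| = 10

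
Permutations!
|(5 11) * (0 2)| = 2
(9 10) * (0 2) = [2, 1, 0, 3, 4, 5, 6, 7, 8, 10, 9] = (0 2)(9 10)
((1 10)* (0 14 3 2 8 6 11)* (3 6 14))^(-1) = (0 11 6 14 8 2 3)(1 10)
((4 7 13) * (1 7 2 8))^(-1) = ((1 7 13 4 2 8))^(-1) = (1 8 2 4 13 7)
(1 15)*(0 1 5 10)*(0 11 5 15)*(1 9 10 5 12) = [9, 0, 2, 3, 4, 5, 6, 7, 8, 10, 11, 12, 1, 13, 14, 15] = (15)(0 9 10 11 12 1)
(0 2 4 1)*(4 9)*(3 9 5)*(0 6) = (0 2 5 3 9 4 1 6) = [2, 6, 5, 9, 1, 3, 0, 7, 8, 4]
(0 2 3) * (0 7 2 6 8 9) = (0 6 8 9)(2 3 7) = [6, 1, 3, 7, 4, 5, 8, 2, 9, 0]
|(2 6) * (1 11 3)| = 6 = |(1 11 3)(2 6)|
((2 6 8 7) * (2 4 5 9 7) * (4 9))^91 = ((2 6 8)(4 5)(7 9))^91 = (2 6 8)(4 5)(7 9)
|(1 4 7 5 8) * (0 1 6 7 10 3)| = 20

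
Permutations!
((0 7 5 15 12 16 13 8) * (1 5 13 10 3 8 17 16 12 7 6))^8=((0 6 1 5 15 7 13 17 16 10 3 8))^8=(0 16 15)(1 3 13)(5 8 17)(6 10 7)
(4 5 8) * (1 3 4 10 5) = (1 3 4)(5 8 10) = [0, 3, 2, 4, 1, 8, 6, 7, 10, 9, 5]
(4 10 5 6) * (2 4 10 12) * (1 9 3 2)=[0, 9, 4, 2, 12, 6, 10, 7, 8, 3, 5, 11, 1]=(1 9 3 2 4 12)(5 6 10)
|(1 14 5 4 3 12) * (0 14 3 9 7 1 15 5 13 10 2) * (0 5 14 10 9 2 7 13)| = |(0 10 7 1 3 12 15 14)(2 5 4)(9 13)| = 24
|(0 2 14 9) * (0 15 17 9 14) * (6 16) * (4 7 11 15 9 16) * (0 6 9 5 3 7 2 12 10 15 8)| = 12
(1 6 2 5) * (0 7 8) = [7, 6, 5, 3, 4, 1, 2, 8, 0] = (0 7 8)(1 6 2 5)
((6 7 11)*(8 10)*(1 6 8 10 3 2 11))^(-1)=(1 7 6)(2 3 8 11)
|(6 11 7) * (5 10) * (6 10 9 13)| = 7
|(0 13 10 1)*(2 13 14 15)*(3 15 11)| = |(0 14 11 3 15 2 13 10 1)| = 9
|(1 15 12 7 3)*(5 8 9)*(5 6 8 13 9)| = 5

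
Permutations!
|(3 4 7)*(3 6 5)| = 5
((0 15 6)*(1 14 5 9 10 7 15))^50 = (0 10 1 7 14 15 5 6 9)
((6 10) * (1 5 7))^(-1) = ((1 5 7)(6 10))^(-1) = (1 7 5)(6 10)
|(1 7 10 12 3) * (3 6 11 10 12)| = |(1 7 12 6 11 10 3)| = 7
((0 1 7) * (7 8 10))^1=((0 1 8 10 7))^1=(0 1 8 10 7)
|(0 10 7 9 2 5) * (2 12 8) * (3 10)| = |(0 3 10 7 9 12 8 2 5)| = 9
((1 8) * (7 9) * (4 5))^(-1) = ((1 8)(4 5)(7 9))^(-1) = (1 8)(4 5)(7 9)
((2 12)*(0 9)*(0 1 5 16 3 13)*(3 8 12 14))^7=(0 2 5 13 12 1 3 8 9 14 16)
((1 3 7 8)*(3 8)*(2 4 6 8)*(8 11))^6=((1 2 4 6 11 8)(3 7))^6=(11)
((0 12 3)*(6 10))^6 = (12)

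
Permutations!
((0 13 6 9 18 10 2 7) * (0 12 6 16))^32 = ((0 13 16)(2 7 12 6 9 18 10))^32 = (0 16 13)(2 9 7 18 12 10 6)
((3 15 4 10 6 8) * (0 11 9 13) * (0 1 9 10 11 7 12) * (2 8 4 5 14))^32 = ((0 7 12)(1 9 13)(2 8 3 15 5 14)(4 11 10 6))^32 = (0 12 7)(1 13 9)(2 3 5)(8 15 14)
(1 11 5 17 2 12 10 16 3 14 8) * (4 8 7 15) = (1 11 5 17 2 12 10 16 3 14 7 15 4 8) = [0, 11, 12, 14, 8, 17, 6, 15, 1, 9, 16, 5, 10, 13, 7, 4, 3, 2]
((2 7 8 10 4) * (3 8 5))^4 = (2 8 7 10 5 4 3)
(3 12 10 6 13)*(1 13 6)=(1 13 3 12 10)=[0, 13, 2, 12, 4, 5, 6, 7, 8, 9, 1, 11, 10, 3]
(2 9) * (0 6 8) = (0 6 8)(2 9) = [6, 1, 9, 3, 4, 5, 8, 7, 0, 2]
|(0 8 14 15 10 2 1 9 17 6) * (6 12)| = 11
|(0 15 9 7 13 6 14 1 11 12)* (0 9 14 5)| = |(0 15 14 1 11 12 9 7 13 6 5)| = 11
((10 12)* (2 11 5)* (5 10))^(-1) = (2 5 12 10 11)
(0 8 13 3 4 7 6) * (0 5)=(0 8 13 3 4 7 6 5)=[8, 1, 2, 4, 7, 0, 5, 6, 13, 9, 10, 11, 12, 3]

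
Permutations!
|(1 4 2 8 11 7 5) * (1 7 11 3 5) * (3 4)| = 12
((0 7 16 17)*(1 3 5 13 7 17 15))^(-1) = (0 17)(1 15 16 7 13 5 3)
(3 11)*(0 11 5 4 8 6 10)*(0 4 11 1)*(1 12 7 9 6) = (0 12 7 9 6 10 4 8 1)(3 5 11) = [12, 0, 2, 5, 8, 11, 10, 9, 1, 6, 4, 3, 7]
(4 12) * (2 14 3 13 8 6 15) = (2 14 3 13 8 6 15)(4 12) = [0, 1, 14, 13, 12, 5, 15, 7, 6, 9, 10, 11, 4, 8, 3, 2]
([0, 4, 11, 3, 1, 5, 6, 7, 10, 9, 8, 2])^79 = (1 4)(2 11)(8 10)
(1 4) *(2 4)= [0, 2, 4, 3, 1]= (1 2 4)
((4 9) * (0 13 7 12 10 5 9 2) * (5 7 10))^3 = ((0 13 10 7 12 5 9 4 2))^3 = (0 7 9)(2 10 5)(4 13 12)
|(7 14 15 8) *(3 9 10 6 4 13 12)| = 28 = |(3 9 10 6 4 13 12)(7 14 15 8)|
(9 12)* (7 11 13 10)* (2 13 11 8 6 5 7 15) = [0, 1, 13, 3, 4, 7, 5, 8, 6, 12, 15, 11, 9, 10, 14, 2] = (2 13 10 15)(5 7 8 6)(9 12)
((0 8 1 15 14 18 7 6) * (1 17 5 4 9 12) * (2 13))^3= ((0 8 17 5 4 9 12 1 15 14 18 7 6)(2 13))^3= (0 5 12 14 6 17 9 15 7 8 4 1 18)(2 13)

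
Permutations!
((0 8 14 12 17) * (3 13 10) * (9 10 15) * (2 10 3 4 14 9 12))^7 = ((0 8 9 3 13 15 12 17)(2 10 4 14))^7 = (0 17 12 15 13 3 9 8)(2 14 4 10)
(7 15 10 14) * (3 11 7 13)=[0, 1, 2, 11, 4, 5, 6, 15, 8, 9, 14, 7, 12, 3, 13, 10]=(3 11 7 15 10 14 13)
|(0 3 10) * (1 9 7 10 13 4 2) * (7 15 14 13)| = |(0 3 7 10)(1 9 15 14 13 4 2)| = 28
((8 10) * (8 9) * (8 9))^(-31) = (8 10)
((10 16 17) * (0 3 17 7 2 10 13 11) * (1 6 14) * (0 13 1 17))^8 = ((0 3)(1 6 14 17)(2 10 16 7)(11 13))^8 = (17)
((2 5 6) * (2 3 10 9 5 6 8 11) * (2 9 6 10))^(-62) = (2 6)(3 10)(5 11)(8 9)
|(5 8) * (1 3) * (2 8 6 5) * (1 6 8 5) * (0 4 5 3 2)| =|(0 4 5 8)(1 2 3 6)| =4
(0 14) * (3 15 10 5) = [14, 1, 2, 15, 4, 3, 6, 7, 8, 9, 5, 11, 12, 13, 0, 10] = (0 14)(3 15 10 5)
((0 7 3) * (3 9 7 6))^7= (0 6 3)(7 9)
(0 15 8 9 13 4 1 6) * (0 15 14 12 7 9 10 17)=(0 14 12 7 9 13 4 1 6 15 8 10 17)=[14, 6, 2, 3, 1, 5, 15, 9, 10, 13, 17, 11, 7, 4, 12, 8, 16, 0]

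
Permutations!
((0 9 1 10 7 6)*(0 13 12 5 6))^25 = (5 6 13 12)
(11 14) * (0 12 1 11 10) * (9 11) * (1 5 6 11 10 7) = (0 12 5 6 11 14 7 1 9 10) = [12, 9, 2, 3, 4, 6, 11, 1, 8, 10, 0, 14, 5, 13, 7]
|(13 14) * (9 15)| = |(9 15)(13 14)| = 2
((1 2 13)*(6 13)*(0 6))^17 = (0 13 2 6 1)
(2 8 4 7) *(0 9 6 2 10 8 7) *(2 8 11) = (0 9 6 8 4)(2 7 10 11) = [9, 1, 7, 3, 0, 5, 8, 10, 4, 6, 11, 2]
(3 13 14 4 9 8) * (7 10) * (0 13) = (0 13 14 4 9 8 3)(7 10) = [13, 1, 2, 0, 9, 5, 6, 10, 3, 8, 7, 11, 12, 14, 4]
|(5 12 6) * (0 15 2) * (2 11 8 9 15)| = |(0 2)(5 12 6)(8 9 15 11)| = 12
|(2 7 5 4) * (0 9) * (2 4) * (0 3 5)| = 6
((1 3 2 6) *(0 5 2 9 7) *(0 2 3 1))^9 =((0 5 3 9 7 2 6))^9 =(0 3 7 6 5 9 2)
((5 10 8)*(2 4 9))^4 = (2 4 9)(5 10 8)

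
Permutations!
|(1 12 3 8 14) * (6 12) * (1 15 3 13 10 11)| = |(1 6 12 13 10 11)(3 8 14 15)| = 12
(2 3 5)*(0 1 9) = (0 1 9)(2 3 5) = [1, 9, 3, 5, 4, 2, 6, 7, 8, 0]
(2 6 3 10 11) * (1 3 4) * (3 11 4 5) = (1 11 2 6 5 3 10 4) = [0, 11, 6, 10, 1, 3, 5, 7, 8, 9, 4, 2]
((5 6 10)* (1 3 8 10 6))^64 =(1 5 10 8 3)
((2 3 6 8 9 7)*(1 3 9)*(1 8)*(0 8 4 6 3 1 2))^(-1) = (0 7 9 2 6 4 8)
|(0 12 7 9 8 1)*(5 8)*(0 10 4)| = 9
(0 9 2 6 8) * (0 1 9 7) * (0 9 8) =(0 7 9 2 6)(1 8) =[7, 8, 6, 3, 4, 5, 0, 9, 1, 2]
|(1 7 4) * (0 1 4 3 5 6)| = |(0 1 7 3 5 6)| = 6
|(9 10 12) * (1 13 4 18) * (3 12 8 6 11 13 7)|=|(1 7 3 12 9 10 8 6 11 13 4 18)|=12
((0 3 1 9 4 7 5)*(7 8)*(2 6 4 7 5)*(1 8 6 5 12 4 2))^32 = ((0 3 8 12 4 6 2 5)(1 9 7))^32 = (12)(1 7 9)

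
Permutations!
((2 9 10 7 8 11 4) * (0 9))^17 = (0 9 10 7 8 11 4 2)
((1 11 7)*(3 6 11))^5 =((1 3 6 11 7))^5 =(11)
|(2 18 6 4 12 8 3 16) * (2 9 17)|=|(2 18 6 4 12 8 3 16 9 17)|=10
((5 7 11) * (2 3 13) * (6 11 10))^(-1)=((2 3 13)(5 7 10 6 11))^(-1)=(2 13 3)(5 11 6 10 7)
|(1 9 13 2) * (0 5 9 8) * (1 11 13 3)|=6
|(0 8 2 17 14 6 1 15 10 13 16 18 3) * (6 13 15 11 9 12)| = |(0 8 2 17 14 13 16 18 3)(1 11 9 12 6)(10 15)| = 90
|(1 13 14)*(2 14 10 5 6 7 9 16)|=10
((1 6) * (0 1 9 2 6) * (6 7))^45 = ((0 1)(2 7 6 9))^45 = (0 1)(2 7 6 9)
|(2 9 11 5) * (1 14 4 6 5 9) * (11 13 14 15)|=|(1 15 11 9 13 14 4 6 5 2)|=10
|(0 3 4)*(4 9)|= 4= |(0 3 9 4)|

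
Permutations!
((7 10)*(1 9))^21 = (1 9)(7 10) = ((1 9)(7 10))^21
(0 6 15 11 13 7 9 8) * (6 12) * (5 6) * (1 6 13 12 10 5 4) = (0 10 5 13 7 9 8)(1 6 15 11 12 4) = [10, 6, 2, 3, 1, 13, 15, 9, 0, 8, 5, 12, 4, 7, 14, 11]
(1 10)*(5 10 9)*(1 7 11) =[0, 9, 2, 3, 4, 10, 6, 11, 8, 5, 7, 1] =(1 9 5 10 7 11)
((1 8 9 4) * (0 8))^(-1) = (0 1 4 9 8)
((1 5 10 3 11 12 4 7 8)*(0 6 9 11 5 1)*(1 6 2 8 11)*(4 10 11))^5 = ((0 2 8)(1 6 9)(3 5 11 12 10)(4 7))^5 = (12)(0 8 2)(1 9 6)(4 7)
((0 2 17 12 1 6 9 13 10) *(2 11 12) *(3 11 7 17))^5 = ((0 7 17 2 3 11 12 1 6 9 13 10))^5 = (0 11 13 2 6 7 12 10 3 9 17 1)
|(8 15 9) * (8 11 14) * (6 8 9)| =3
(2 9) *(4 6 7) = (2 9)(4 6 7) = [0, 1, 9, 3, 6, 5, 7, 4, 8, 2]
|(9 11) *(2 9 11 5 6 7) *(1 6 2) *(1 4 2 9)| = 10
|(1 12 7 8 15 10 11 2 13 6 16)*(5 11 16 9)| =|(1 12 7 8 15 10 16)(2 13 6 9 5 11)| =42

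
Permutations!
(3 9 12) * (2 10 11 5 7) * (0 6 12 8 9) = (0 6 12 3)(2 10 11 5 7)(8 9) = [6, 1, 10, 0, 4, 7, 12, 2, 9, 8, 11, 5, 3]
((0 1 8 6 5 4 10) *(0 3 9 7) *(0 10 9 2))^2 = (0 8 5 9 10 2 1 6 4 7 3)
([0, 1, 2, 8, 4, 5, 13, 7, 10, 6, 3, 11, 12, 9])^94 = [0, 1, 2, 8, 4, 5, 13, 7, 10, 6, 3, 11, 12, 9]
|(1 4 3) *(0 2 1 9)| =6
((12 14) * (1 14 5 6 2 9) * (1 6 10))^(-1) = (1 10 5 12 14)(2 6 9)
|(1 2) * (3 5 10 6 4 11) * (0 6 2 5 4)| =|(0 6)(1 5 10 2)(3 4 11)| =12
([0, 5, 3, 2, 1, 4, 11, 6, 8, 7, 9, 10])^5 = [0, 4, 3, 2, 5, 1, 6, 7, 8, 9, 10, 11]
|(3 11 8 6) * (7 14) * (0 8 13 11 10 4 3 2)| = 12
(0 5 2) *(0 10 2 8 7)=(0 5 8 7)(2 10)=[5, 1, 10, 3, 4, 8, 6, 0, 7, 9, 2]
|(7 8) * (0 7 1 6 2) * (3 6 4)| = |(0 7 8 1 4 3 6 2)| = 8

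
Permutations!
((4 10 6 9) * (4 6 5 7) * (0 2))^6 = (4 5)(7 10)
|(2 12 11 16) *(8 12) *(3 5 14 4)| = 20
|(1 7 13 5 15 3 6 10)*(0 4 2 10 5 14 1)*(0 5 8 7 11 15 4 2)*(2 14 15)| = 24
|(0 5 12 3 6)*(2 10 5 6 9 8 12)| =|(0 6)(2 10 5)(3 9 8 12)| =12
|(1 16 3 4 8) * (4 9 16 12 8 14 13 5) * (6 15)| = |(1 12 8)(3 9 16)(4 14 13 5)(6 15)| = 12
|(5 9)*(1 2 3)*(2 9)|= 5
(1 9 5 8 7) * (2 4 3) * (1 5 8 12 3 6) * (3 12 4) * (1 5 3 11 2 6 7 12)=(1 9 8 12)(2 11)(3 6 5 4 7)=[0, 9, 11, 6, 7, 4, 5, 3, 12, 8, 10, 2, 1]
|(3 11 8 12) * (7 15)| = 4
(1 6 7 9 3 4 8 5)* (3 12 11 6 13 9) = [0, 13, 2, 4, 8, 1, 7, 3, 5, 12, 10, 6, 11, 9] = (1 13 9 12 11 6 7 3 4 8 5)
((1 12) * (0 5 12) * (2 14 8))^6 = ((0 5 12 1)(2 14 8))^6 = (14)(0 12)(1 5)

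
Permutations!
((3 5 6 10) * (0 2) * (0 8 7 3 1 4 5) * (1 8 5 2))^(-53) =((0 1 4 2 5 6 10 8 7 3))^(-53) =(0 8 5 1 7 6 4 3 10 2)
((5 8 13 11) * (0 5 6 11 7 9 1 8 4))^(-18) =(1 13 9 8 7)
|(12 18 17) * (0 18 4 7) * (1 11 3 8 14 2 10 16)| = 24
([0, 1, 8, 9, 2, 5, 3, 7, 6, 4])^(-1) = [0, 1, 4, 6, 9, 5, 8, 7, 2, 3]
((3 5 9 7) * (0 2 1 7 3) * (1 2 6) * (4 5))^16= (9)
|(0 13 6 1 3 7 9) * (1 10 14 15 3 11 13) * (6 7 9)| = |(0 1 11 13 7 6 10 14 15 3 9)| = 11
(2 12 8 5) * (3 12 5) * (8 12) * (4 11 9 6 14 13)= (2 5)(3 8)(4 11 9 6 14 13)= [0, 1, 5, 8, 11, 2, 14, 7, 3, 6, 10, 9, 12, 4, 13]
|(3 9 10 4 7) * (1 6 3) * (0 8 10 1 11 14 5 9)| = 12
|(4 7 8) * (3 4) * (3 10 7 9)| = |(3 4 9)(7 8 10)| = 3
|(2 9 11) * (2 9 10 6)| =6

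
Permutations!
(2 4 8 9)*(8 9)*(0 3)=(0 3)(2 4 9)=[3, 1, 4, 0, 9, 5, 6, 7, 8, 2]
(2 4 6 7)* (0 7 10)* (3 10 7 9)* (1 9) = (0 1 9 3 10)(2 4 6 7) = [1, 9, 4, 10, 6, 5, 7, 2, 8, 3, 0]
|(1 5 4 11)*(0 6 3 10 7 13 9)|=|(0 6 3 10 7 13 9)(1 5 4 11)|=28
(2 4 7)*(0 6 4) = [6, 1, 0, 3, 7, 5, 4, 2] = (0 6 4 7 2)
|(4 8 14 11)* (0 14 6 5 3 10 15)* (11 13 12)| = |(0 14 13 12 11 4 8 6 5 3 10 15)| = 12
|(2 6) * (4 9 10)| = |(2 6)(4 9 10)| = 6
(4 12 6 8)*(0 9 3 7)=(0 9 3 7)(4 12 6 8)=[9, 1, 2, 7, 12, 5, 8, 0, 4, 3, 10, 11, 6]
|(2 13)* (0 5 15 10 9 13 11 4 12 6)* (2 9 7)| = 10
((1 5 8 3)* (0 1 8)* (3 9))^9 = (9)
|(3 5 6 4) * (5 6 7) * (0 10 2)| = |(0 10 2)(3 6 4)(5 7)| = 6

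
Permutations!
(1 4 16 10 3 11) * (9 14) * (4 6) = (1 6 4 16 10 3 11)(9 14) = [0, 6, 2, 11, 16, 5, 4, 7, 8, 14, 3, 1, 12, 13, 9, 15, 10]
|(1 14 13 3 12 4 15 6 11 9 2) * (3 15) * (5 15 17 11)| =|(1 14 13 17 11 9 2)(3 12 4)(5 15 6)| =21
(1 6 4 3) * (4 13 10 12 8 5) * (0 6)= (0 6 13 10 12 8 5 4 3 1)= [6, 0, 2, 1, 3, 4, 13, 7, 5, 9, 12, 11, 8, 10]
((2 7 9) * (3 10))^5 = ((2 7 9)(3 10))^5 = (2 9 7)(3 10)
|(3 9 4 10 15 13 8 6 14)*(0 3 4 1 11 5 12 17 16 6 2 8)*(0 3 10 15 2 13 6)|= |(0 10 2 8 13 3 9 1 11 5 12 17 16)(4 15 6 14)|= 52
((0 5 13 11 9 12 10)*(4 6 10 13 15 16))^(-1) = (0 10 6 4 16 15 5)(9 11 13 12)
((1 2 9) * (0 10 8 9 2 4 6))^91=((0 10 8 9 1 4 6))^91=(10)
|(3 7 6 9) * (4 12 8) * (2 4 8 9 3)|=|(2 4 12 9)(3 7 6)|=12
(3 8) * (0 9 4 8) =(0 9 4 8 3) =[9, 1, 2, 0, 8, 5, 6, 7, 3, 4]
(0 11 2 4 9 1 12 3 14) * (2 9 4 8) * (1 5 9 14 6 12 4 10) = [11, 4, 8, 6, 10, 9, 12, 7, 2, 5, 1, 14, 3, 13, 0] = (0 11 14)(1 4 10)(2 8)(3 6 12)(5 9)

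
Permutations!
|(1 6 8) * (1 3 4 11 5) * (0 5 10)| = |(0 5 1 6 8 3 4 11 10)| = 9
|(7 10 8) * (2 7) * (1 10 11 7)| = |(1 10 8 2)(7 11)| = 4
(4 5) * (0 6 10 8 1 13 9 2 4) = (0 6 10 8 1 13 9 2 4 5) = [6, 13, 4, 3, 5, 0, 10, 7, 1, 2, 8, 11, 12, 9]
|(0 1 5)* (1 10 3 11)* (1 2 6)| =|(0 10 3 11 2 6 1 5)| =8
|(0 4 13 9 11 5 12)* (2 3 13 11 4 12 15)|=8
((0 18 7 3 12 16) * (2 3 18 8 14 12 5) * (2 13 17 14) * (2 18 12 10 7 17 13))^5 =(0 10 8 7 18 12 17 16 14)(2 5 3)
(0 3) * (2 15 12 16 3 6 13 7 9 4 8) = (0 6 13 7 9 4 8 2 15 12 16 3) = [6, 1, 15, 0, 8, 5, 13, 9, 2, 4, 10, 11, 16, 7, 14, 12, 3]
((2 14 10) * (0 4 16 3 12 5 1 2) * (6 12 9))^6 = (0 12)(1 16)(2 3)(4 5)(6 10)(9 14) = ((0 4 16 3 9 6 12 5 1 2 14 10))^6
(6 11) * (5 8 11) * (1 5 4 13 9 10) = (1 5 8 11 6 4 13 9 10) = [0, 5, 2, 3, 13, 8, 4, 7, 11, 10, 1, 6, 12, 9]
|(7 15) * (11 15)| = 3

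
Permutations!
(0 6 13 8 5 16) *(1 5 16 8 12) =(0 6 13 12 1 5 8 16) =[6, 5, 2, 3, 4, 8, 13, 7, 16, 9, 10, 11, 1, 12, 14, 15, 0]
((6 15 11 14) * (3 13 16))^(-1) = ((3 13 16)(6 15 11 14))^(-1) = (3 16 13)(6 14 11 15)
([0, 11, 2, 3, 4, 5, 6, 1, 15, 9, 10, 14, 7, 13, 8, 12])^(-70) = [0, 1, 2, 3, 4, 5, 6, 7, 8, 9, 10, 11, 12, 13, 14, 15]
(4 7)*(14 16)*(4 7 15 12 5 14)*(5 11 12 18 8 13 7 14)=(4 15 18 8 13 7 14 16)(11 12)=[0, 1, 2, 3, 15, 5, 6, 14, 13, 9, 10, 12, 11, 7, 16, 18, 4, 17, 8]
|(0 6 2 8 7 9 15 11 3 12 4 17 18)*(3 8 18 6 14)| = 45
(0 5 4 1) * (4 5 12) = (0 12 4 1) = [12, 0, 2, 3, 1, 5, 6, 7, 8, 9, 10, 11, 4]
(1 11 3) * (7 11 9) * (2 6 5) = (1 9 7 11 3)(2 6 5) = [0, 9, 6, 1, 4, 2, 5, 11, 8, 7, 10, 3]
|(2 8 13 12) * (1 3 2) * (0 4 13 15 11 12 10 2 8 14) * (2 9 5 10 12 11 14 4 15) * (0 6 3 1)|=30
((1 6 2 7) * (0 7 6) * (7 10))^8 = (10) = ((0 10 7 1)(2 6))^8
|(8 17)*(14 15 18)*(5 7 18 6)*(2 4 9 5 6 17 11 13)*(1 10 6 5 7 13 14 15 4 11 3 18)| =|(1 10 6 5 13 2 11 14 4 9 7)(3 18 15 17 8)| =55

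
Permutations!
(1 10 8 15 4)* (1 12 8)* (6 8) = (1 10)(4 12 6 8 15) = [0, 10, 2, 3, 12, 5, 8, 7, 15, 9, 1, 11, 6, 13, 14, 4]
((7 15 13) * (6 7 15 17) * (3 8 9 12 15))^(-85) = ((3 8 9 12 15 13)(6 7 17))^(-85) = (3 13 15 12 9 8)(6 17 7)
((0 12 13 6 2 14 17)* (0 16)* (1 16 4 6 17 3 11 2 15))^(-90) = ((0 12 13 17 4 6 15 1 16)(2 14 3 11))^(-90) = (17)(2 3)(11 14)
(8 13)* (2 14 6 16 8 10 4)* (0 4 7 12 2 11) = (0 4 11)(2 14 6 16 8 13 10 7 12) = [4, 1, 14, 3, 11, 5, 16, 12, 13, 9, 7, 0, 2, 10, 6, 15, 8]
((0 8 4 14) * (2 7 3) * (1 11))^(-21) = (0 14 4 8)(1 11)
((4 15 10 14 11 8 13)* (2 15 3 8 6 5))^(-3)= (2 11 15 6 10 5 14)(3 8 13 4)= ((2 15 10 14 11 6 5)(3 8 13 4))^(-3)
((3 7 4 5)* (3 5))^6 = ((3 7 4))^6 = (7)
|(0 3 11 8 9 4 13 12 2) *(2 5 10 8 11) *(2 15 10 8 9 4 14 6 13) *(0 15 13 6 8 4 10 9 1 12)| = 30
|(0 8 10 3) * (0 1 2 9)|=|(0 8 10 3 1 2 9)|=7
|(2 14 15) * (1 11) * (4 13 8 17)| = |(1 11)(2 14 15)(4 13 8 17)| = 12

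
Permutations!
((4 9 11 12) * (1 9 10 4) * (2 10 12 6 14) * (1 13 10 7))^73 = (1 6 7 11 2 9 14)(4 12 13 10) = ((1 9 11 6 14 2 7)(4 12 13 10))^73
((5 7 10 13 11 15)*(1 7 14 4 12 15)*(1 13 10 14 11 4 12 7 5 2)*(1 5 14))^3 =(1 15 11 7 12 5 4 14 2 13)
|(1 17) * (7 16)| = 2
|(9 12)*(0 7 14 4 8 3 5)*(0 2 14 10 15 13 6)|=|(0 7 10 15 13 6)(2 14 4 8 3 5)(9 12)|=6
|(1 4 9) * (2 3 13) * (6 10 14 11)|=|(1 4 9)(2 3 13)(6 10 14 11)|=12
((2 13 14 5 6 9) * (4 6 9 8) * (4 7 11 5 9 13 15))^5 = (2 7 9 8 14 6 13 4 5 15 11)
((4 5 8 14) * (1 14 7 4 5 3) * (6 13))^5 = ((1 14 5 8 7 4 3)(6 13))^5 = (1 4 8 14 3 7 5)(6 13)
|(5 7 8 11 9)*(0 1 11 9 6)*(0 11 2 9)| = |(0 1 2 9 5 7 8)(6 11)| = 14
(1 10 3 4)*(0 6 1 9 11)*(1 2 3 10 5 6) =(0 1 5 6 2 3 4 9 11) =[1, 5, 3, 4, 9, 6, 2, 7, 8, 11, 10, 0]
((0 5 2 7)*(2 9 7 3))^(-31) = (0 5 9 7)(2 3) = ((0 5 9 7)(2 3))^(-31)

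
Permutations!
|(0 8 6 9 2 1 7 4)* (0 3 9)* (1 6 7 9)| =9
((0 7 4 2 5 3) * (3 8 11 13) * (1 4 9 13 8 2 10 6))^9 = (0 3 13 9 7)(1 4 10 6)(2 5)(8 11)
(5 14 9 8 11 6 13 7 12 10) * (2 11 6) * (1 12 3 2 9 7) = (1 12 10 5 14 7 3 2 11 9 8 6 13) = [0, 12, 11, 2, 4, 14, 13, 3, 6, 8, 5, 9, 10, 1, 7]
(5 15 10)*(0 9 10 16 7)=[9, 1, 2, 3, 4, 15, 6, 0, 8, 10, 5, 11, 12, 13, 14, 16, 7]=(0 9 10 5 15 16 7)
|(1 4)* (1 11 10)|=4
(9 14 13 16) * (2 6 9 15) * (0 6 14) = (0 6 9)(2 14 13 16 15) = [6, 1, 14, 3, 4, 5, 9, 7, 8, 0, 10, 11, 12, 16, 13, 2, 15]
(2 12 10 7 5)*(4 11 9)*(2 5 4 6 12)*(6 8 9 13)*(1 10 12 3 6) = (1 10 7 4 11 13)(3 6)(8 9) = [0, 10, 2, 6, 11, 5, 3, 4, 9, 8, 7, 13, 12, 1]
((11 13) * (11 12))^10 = ((11 13 12))^10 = (11 13 12)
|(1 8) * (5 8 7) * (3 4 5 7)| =|(1 3 4 5 8)| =5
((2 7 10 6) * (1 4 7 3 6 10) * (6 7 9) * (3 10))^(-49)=(1 7 3 10 2 6 9 4)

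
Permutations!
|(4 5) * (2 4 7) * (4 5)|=|(2 5 7)|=3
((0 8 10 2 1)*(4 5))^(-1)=((0 8 10 2 1)(4 5))^(-1)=(0 1 2 10 8)(4 5)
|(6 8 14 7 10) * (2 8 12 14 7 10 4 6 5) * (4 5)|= 20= |(2 8 7 5)(4 6 12 14 10)|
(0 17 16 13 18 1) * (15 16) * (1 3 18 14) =(0 17 15 16 13 14 1)(3 18) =[17, 0, 2, 18, 4, 5, 6, 7, 8, 9, 10, 11, 12, 14, 1, 16, 13, 15, 3]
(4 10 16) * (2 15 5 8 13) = (2 15 5 8 13)(4 10 16) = [0, 1, 15, 3, 10, 8, 6, 7, 13, 9, 16, 11, 12, 2, 14, 5, 4]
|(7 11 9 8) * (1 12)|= 4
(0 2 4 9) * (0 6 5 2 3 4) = (0 3 4 9 6 5 2) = [3, 1, 0, 4, 9, 2, 5, 7, 8, 6]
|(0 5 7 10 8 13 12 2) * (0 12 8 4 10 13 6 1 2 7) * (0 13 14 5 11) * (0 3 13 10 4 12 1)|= |(0 11 3 13 8 6)(1 2)(5 10 12 7 14)|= 30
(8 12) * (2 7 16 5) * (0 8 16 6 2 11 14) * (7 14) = (0 8 12 16 5 11 7 6 2 14) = [8, 1, 14, 3, 4, 11, 2, 6, 12, 9, 10, 7, 16, 13, 0, 15, 5]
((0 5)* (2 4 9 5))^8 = ((0 2 4 9 5))^8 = (0 9 2 5 4)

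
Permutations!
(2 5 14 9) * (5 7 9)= (2 7 9)(5 14)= [0, 1, 7, 3, 4, 14, 6, 9, 8, 2, 10, 11, 12, 13, 5]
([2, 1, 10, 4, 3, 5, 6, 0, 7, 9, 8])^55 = (10)(3 4)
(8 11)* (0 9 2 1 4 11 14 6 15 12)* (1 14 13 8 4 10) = (0 9 2 14 6 15 12)(1 10)(4 11)(8 13) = [9, 10, 14, 3, 11, 5, 15, 7, 13, 2, 1, 4, 0, 8, 6, 12]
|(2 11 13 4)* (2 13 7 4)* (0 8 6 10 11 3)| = 10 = |(0 8 6 10 11 7 4 13 2 3)|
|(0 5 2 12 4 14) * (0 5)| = 5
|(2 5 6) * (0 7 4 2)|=6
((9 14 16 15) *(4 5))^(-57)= (4 5)(9 15 16 14)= ((4 5)(9 14 16 15))^(-57)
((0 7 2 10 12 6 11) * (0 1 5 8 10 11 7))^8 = ((1 5 8 10 12 6 7 2 11))^8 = (1 11 2 7 6 12 10 8 5)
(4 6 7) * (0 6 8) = (0 6 7 4 8) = [6, 1, 2, 3, 8, 5, 7, 4, 0]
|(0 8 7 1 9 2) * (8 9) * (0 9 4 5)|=|(0 4 5)(1 8 7)(2 9)|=6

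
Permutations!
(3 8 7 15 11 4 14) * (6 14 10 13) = (3 8 7 15 11 4 10 13 6 14) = [0, 1, 2, 8, 10, 5, 14, 15, 7, 9, 13, 4, 12, 6, 3, 11]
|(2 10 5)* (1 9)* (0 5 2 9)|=|(0 5 9 1)(2 10)|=4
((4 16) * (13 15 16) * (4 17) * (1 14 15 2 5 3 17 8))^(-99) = (1 14 15 16 8)(2 17)(3 13)(4 5)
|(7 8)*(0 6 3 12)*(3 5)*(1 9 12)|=14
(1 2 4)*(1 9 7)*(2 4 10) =(1 4 9 7)(2 10) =[0, 4, 10, 3, 9, 5, 6, 1, 8, 7, 2]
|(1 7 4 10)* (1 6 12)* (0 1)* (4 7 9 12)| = 12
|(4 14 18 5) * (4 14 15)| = 6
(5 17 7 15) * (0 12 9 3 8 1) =(0 12 9 3 8 1)(5 17 7 15) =[12, 0, 2, 8, 4, 17, 6, 15, 1, 3, 10, 11, 9, 13, 14, 5, 16, 7]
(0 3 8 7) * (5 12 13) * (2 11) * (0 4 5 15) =(0 3 8 7 4 5 12 13 15)(2 11) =[3, 1, 11, 8, 5, 12, 6, 4, 7, 9, 10, 2, 13, 15, 14, 0]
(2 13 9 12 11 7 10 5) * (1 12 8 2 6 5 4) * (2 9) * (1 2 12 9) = (1 9 8)(2 13 12 11 7 10 4)(5 6) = [0, 9, 13, 3, 2, 6, 5, 10, 1, 8, 4, 7, 11, 12]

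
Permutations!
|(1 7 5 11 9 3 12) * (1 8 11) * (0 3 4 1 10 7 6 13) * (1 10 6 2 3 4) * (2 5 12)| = 12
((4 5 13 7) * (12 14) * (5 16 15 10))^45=((4 16 15 10 5 13 7)(12 14))^45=(4 10 7 15 13 16 5)(12 14)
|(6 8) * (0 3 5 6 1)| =|(0 3 5 6 8 1)| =6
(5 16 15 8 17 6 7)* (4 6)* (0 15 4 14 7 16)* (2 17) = (0 15 8 2 17 14 7 5)(4 6 16) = [15, 1, 17, 3, 6, 0, 16, 5, 2, 9, 10, 11, 12, 13, 7, 8, 4, 14]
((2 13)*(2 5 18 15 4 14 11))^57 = ((2 13 5 18 15 4 14 11))^57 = (2 13 5 18 15 4 14 11)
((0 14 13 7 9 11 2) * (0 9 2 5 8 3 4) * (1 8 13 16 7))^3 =(0 7 11 1 4 16 9 13 3 14 2 5 8) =((0 14 16 7 2 9 11 5 13 1 8 3 4))^3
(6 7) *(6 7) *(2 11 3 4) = (2 11 3 4) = [0, 1, 11, 4, 2, 5, 6, 7, 8, 9, 10, 3]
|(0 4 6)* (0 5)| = 4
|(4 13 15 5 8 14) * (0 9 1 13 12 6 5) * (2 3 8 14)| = 15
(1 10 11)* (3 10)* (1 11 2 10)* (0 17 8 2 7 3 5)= [17, 5, 10, 1, 4, 0, 6, 3, 2, 9, 7, 11, 12, 13, 14, 15, 16, 8]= (0 17 8 2 10 7 3 1 5)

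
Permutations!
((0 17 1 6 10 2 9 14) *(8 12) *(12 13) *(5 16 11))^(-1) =(0 14 9 2 10 6 1 17)(5 11 16)(8 12 13)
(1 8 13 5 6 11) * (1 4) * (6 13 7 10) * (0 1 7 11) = (0 1 8 11 4 7 10 6)(5 13) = [1, 8, 2, 3, 7, 13, 0, 10, 11, 9, 6, 4, 12, 5]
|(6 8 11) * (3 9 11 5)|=|(3 9 11 6 8 5)|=6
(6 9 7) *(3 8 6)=[0, 1, 2, 8, 4, 5, 9, 3, 6, 7]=(3 8 6 9 7)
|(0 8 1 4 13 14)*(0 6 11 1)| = 6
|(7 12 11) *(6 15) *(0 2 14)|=6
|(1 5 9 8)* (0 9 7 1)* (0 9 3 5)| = 10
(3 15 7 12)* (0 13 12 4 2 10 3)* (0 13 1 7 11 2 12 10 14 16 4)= (0 1 7)(2 14 16 4 12 13 10 3 15 11)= [1, 7, 14, 15, 12, 5, 6, 0, 8, 9, 3, 2, 13, 10, 16, 11, 4]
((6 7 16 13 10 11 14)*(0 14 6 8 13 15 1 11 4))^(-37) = (0 4 10 13 8 14)(1 15 16 7 6 11)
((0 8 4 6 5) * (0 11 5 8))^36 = (11)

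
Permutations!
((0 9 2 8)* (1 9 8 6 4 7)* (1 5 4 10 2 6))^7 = ((0 8)(1 9 6 10 2)(4 7 5))^7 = (0 8)(1 6 2 9 10)(4 7 5)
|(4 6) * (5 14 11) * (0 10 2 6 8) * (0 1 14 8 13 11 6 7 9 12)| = 24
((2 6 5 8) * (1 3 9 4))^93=((1 3 9 4)(2 6 5 8))^93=(1 3 9 4)(2 6 5 8)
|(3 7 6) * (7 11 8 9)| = |(3 11 8 9 7 6)| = 6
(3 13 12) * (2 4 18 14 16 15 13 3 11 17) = (2 4 18 14 16 15 13 12 11 17) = [0, 1, 4, 3, 18, 5, 6, 7, 8, 9, 10, 17, 11, 12, 16, 13, 15, 2, 14]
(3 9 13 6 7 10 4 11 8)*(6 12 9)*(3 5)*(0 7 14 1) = [7, 0, 2, 6, 11, 3, 14, 10, 5, 13, 4, 8, 9, 12, 1] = (0 7 10 4 11 8 5 3 6 14 1)(9 13 12)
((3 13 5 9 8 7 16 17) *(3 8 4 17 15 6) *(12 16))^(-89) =((3 13 5 9 4 17 8 7 12 16 15 6))^(-89) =(3 7 5 16 4 6 8 13 12 9 15 17)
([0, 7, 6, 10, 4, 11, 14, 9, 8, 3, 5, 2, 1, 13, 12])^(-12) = (1 12 14 6 2 11 5 10 3 9 7)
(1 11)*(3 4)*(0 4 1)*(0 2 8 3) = (0 4)(1 11 2 8 3) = [4, 11, 8, 1, 0, 5, 6, 7, 3, 9, 10, 2]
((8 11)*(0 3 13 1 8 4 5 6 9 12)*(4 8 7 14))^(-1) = ((0 3 13 1 7 14 4 5 6 9 12)(8 11))^(-1) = (0 12 9 6 5 4 14 7 1 13 3)(8 11)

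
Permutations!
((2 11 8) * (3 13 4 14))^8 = ((2 11 8)(3 13 4 14))^8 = (14)(2 8 11)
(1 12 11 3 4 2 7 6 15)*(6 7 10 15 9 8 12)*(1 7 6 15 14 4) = (1 15 7 6 9 8 12 11 3)(2 10 14 4) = [0, 15, 10, 1, 2, 5, 9, 6, 12, 8, 14, 3, 11, 13, 4, 7]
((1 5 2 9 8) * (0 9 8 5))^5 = ((0 9 5 2 8 1))^5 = (0 1 8 2 5 9)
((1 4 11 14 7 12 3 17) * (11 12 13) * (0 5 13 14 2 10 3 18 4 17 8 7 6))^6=(18)(0 3 5 8 13 7 11 14 2 6 10)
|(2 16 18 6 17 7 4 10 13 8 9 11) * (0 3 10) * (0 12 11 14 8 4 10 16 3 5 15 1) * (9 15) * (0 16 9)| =|(0 5)(1 16 18 6 17 7 10 13 4 12 11 2 3 9 14 8 15)| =34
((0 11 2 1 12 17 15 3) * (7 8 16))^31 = (0 3 15 17 12 1 2 11)(7 8 16)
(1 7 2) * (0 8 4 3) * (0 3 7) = (0 8 4 7 2 1) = [8, 0, 1, 3, 7, 5, 6, 2, 4]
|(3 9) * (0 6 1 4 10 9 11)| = 8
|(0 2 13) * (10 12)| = 6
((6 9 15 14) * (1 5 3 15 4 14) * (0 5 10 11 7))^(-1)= (0 7 11 10 1 15 3 5)(4 9 6 14)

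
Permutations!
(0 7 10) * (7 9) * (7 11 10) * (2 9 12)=(0 12 2 9 11 10)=[12, 1, 9, 3, 4, 5, 6, 7, 8, 11, 0, 10, 2]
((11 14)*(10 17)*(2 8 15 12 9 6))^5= ((2 8 15 12 9 6)(10 17)(11 14))^5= (2 6 9 12 15 8)(10 17)(11 14)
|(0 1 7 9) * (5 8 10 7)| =|(0 1 5 8 10 7 9)| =7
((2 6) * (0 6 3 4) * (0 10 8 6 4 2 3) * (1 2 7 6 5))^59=(0 8 2 10 1 4 5)(3 6 7)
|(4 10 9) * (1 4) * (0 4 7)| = 6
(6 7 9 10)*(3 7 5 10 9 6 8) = [0, 1, 2, 7, 4, 10, 5, 6, 3, 9, 8] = (3 7 6 5 10 8)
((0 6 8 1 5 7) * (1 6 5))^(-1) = (0 7 5)(6 8)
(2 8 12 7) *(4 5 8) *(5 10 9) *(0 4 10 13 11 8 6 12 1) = (0 4 13 11 8 1)(2 10 9 5 6 12 7) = [4, 0, 10, 3, 13, 6, 12, 2, 1, 5, 9, 8, 7, 11]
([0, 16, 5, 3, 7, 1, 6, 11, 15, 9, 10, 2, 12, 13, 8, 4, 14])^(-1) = (1 5 2 11 7 4 15 8 14 16)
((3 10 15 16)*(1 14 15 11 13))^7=(1 13 11 10 3 16 15 14)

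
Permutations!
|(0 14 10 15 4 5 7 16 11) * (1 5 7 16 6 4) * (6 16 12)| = |(0 14 10 15 1 5 12 6 4 7 16 11)| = 12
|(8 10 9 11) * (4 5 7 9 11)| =12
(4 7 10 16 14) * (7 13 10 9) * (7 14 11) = (4 13 10 16 11 7 9 14) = [0, 1, 2, 3, 13, 5, 6, 9, 8, 14, 16, 7, 12, 10, 4, 15, 11]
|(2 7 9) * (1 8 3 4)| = 12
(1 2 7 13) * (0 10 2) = (0 10 2 7 13 1) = [10, 0, 7, 3, 4, 5, 6, 13, 8, 9, 2, 11, 12, 1]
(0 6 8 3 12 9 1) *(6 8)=[8, 0, 2, 12, 4, 5, 6, 7, 3, 1, 10, 11, 9]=(0 8 3 12 9 1)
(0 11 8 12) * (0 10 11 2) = [2, 1, 0, 3, 4, 5, 6, 7, 12, 9, 11, 8, 10] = (0 2)(8 12 10 11)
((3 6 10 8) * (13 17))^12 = ((3 6 10 8)(13 17))^12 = (17)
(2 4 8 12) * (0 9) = [9, 1, 4, 3, 8, 5, 6, 7, 12, 0, 10, 11, 2] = (0 9)(2 4 8 12)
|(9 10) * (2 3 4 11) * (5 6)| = 4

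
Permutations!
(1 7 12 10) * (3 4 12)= (1 7 3 4 12 10)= [0, 7, 2, 4, 12, 5, 6, 3, 8, 9, 1, 11, 10]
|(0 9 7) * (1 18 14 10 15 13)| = |(0 9 7)(1 18 14 10 15 13)| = 6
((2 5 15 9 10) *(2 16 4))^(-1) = (2 4 16 10 9 15 5)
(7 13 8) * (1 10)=[0, 10, 2, 3, 4, 5, 6, 13, 7, 9, 1, 11, 12, 8]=(1 10)(7 13 8)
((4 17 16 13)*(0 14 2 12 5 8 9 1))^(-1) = (0 1 9 8 5 12 2 14)(4 13 16 17)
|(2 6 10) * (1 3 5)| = 3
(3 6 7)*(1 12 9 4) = (1 12 9 4)(3 6 7) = [0, 12, 2, 6, 1, 5, 7, 3, 8, 4, 10, 11, 9]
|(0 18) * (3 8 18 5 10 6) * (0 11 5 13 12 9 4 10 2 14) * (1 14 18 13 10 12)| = |(0 10 6 3 8 13 1 14)(2 18 11 5)(4 12 9)| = 24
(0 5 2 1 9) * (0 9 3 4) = (9)(0 5 2 1 3 4) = [5, 3, 1, 4, 0, 2, 6, 7, 8, 9]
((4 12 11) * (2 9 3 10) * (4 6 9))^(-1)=(2 10 3 9 6 11 12 4)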